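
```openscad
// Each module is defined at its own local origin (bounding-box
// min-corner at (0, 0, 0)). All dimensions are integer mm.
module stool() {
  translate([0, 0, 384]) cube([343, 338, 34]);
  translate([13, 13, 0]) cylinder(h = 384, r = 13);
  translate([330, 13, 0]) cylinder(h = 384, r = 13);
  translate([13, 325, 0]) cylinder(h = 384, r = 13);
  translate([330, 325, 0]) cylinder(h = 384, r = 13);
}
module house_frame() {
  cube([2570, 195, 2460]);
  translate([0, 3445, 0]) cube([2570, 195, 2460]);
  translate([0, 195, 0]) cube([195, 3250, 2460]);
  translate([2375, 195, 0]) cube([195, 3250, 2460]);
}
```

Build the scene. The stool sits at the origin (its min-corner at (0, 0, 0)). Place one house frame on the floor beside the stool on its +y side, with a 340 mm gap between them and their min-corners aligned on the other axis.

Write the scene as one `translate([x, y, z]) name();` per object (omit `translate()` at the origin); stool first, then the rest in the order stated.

stool();
translate([0, 678, 0]) house_frame();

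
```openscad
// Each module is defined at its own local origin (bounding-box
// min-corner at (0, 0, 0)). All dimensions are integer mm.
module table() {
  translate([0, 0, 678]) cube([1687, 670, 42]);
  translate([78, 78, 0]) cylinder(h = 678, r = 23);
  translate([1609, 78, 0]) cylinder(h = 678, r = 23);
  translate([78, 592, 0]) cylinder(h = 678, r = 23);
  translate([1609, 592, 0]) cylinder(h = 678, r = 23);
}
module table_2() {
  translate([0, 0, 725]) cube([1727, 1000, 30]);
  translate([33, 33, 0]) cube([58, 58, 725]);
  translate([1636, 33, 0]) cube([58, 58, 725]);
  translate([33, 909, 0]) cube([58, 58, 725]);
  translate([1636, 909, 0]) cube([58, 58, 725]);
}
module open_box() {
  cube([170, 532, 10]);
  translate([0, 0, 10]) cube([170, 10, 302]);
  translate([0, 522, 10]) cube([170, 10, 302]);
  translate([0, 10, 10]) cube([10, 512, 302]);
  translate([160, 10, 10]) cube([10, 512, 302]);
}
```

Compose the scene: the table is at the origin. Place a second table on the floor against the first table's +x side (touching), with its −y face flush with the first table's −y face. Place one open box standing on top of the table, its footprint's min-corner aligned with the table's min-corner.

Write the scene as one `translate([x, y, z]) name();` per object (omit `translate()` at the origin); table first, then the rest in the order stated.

table();
translate([1687, 0, 0]) table_2();
translate([0, 0, 720]) open_box();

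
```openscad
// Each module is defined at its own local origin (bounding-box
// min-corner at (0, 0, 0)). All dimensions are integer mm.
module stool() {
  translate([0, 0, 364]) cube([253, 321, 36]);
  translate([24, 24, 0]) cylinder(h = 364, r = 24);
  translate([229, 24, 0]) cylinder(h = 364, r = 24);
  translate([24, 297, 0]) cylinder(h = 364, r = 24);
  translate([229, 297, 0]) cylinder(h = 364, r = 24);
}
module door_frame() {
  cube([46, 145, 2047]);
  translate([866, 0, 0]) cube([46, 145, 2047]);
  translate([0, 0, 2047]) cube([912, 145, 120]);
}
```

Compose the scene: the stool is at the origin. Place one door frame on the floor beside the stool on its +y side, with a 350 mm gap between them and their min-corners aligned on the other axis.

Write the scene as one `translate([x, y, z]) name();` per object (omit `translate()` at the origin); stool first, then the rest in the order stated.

stool();
translate([0, 671, 0]) door_frame();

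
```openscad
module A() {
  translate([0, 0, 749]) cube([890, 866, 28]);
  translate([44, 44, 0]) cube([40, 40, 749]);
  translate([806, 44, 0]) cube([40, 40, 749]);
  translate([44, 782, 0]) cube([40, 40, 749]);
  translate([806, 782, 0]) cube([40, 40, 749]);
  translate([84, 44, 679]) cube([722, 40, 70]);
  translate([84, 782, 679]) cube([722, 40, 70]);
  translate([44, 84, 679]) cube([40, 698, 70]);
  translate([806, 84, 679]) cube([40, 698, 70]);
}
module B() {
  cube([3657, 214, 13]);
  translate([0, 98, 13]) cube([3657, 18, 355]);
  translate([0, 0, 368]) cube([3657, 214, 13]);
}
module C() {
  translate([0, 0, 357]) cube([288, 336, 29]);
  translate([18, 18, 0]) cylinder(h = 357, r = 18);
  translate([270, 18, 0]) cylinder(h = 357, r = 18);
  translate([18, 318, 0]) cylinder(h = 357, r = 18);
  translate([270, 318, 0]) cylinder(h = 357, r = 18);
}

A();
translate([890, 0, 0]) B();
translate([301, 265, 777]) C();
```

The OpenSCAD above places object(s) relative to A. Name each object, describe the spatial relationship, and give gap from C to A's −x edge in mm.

A is a table. B is an I-beam. C is a stool. The I-beam is against the table's +x side, with their −y faces flush. The stool is on top of the table, centred. The gap from the stool to the table's −x edge is 301 mm.

The stool's min-x is at 301; the table's min-x is 0; gap = 301 mm.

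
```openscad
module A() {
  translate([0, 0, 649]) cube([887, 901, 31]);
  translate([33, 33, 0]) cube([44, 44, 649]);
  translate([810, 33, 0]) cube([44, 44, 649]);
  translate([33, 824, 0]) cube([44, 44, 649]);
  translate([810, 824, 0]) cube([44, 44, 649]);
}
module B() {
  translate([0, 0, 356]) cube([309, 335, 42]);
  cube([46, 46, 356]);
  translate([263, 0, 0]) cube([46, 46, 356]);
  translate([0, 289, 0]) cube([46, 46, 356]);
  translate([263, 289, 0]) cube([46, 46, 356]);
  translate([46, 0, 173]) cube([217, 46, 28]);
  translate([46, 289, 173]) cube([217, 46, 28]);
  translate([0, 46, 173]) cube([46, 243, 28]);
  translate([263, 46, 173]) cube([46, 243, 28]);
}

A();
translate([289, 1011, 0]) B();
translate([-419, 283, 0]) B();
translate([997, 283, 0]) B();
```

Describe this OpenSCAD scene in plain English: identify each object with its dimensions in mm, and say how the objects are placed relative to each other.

A is a table: top 887 mm (x) × 901 mm (y), 31 mm thick, upper face at z = 680 mm, on four 44×44 mm square legs, each inset 33 mm from the nearest pair of top edges, running from z = 0 to the bottom of the top.

B is a four-legged stool. The seat is 309×335 mm, 42 mm thick, top at z = 398 mm. It stands on four square legs, each 46×46 mm in cross-section, from z = 0 to the seat underside, each flush with a corner of the seat. Four stretchers, 46 mm wide and 28 mm tall, connect adjacent legs with their undersides at z = 173 mm, each running between the inner faces of the legs it joins and aligned with the legs' outer faces on the other axis.

Three stools sit around the table at the +y, −x, +x sides.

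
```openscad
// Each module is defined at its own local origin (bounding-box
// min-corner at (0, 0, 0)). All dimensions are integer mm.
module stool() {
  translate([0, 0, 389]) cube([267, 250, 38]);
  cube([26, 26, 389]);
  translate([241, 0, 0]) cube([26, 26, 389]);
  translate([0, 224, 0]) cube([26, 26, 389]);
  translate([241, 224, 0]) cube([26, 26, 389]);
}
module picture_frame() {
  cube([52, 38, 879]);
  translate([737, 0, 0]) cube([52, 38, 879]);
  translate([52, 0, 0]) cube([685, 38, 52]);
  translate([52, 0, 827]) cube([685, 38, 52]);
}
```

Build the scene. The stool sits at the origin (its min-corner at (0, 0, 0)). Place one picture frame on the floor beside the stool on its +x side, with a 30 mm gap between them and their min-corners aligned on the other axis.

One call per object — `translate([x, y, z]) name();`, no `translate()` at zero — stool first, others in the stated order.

stool();
translate([297, 0, 0]) picture_frame();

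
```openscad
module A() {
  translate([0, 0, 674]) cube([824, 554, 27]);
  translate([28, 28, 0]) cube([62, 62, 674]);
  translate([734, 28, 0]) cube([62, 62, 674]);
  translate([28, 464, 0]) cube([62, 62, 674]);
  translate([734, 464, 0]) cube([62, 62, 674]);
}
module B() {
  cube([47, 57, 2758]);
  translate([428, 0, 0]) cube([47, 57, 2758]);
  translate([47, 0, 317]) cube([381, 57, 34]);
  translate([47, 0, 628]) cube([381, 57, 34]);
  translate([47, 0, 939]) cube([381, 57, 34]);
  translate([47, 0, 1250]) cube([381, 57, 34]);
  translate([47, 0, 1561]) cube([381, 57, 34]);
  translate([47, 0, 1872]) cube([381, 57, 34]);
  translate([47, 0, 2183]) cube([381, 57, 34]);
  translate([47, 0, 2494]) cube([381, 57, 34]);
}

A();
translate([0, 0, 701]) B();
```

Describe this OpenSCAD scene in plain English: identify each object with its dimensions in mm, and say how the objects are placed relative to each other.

A is a table: top 824 mm (x) × 554 mm (y), 27 mm thick, upper face at z = 701 mm, on four 62×62 mm square legs, each inset 28 mm from the nearest pair of top edges, running from z = 0 to the bottom of the top.

B is a straight ladder. Two 47×57 mm vertical rails, 2758 mm tall, stand 475 mm apart (outside-to-outside) with their front faces coplanar on the −y side. 8 rungs, each 57 mm deep and 34 mm tall, span between the inner faces of the rails, front faces flush with the rails. The lowest rung's underside is at z = 317 mm and rungs are spaced 311 mm apart (underside to underside).

The ladder is on top of the table.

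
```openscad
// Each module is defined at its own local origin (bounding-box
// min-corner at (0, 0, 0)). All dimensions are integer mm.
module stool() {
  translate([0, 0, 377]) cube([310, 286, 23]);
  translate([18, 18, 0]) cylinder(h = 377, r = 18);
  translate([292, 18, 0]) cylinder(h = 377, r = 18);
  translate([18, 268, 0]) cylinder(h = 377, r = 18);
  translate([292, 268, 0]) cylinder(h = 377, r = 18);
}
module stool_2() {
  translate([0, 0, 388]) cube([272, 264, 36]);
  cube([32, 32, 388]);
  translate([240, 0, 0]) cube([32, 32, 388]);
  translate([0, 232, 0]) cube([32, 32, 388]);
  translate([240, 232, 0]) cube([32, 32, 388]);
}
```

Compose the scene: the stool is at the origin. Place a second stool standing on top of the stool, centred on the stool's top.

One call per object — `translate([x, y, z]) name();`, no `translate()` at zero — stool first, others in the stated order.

stool();
translate([19, 11, 400]) stool_2();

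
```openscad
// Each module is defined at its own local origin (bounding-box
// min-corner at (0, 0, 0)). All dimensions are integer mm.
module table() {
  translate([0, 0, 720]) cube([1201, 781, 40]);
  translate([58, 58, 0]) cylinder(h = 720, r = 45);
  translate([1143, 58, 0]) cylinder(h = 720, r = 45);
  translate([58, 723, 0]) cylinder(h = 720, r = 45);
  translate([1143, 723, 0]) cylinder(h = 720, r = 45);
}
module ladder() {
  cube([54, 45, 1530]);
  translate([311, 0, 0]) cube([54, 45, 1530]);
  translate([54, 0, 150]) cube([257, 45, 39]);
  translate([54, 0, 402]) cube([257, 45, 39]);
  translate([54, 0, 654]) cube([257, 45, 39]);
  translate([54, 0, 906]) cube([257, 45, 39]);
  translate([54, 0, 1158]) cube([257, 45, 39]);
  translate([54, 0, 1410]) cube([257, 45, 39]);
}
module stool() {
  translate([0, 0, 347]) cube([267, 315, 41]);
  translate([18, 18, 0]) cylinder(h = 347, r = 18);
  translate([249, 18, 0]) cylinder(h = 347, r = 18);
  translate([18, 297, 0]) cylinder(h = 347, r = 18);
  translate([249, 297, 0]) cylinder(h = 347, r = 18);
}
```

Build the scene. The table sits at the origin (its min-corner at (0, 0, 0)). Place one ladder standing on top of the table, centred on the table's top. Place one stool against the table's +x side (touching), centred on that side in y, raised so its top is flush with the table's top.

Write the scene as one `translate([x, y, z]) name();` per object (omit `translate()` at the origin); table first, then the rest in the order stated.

table();
translate([418, 368, 760]) ladder();
translate([1201, 233, 372]) stool();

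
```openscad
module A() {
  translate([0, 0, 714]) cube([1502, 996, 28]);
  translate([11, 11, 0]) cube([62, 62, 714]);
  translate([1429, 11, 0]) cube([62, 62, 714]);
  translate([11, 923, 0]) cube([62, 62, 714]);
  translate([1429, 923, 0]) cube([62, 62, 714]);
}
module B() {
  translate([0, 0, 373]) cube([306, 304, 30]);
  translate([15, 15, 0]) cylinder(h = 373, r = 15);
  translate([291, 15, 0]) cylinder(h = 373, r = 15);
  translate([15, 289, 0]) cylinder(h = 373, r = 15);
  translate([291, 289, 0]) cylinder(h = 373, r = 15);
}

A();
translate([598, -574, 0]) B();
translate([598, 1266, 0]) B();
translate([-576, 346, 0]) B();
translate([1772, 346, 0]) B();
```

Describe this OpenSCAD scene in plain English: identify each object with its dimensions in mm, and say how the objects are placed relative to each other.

A is a table: top 1502 mm (x) × 996 mm (y), 28 mm thick, upper face at z = 742 mm, on four 62×62 mm square legs, each inset 11 mm from the nearest pair of top edges, running from z = 0 to the bottom of the top.

B is a four-legged stool. The seat is a 306×304×30 mm slab whose top surface is at z = 403 mm; four round legs, each 30 mm in diameter, run from the floor (z = 0) to the underside of the seat, each leg's axis is inset half a diameter from the nearest pair of seat edges (so the leg's bounding box is flush with the corner).

Four stools sit around the table at the −y, +y, −x, +x sides.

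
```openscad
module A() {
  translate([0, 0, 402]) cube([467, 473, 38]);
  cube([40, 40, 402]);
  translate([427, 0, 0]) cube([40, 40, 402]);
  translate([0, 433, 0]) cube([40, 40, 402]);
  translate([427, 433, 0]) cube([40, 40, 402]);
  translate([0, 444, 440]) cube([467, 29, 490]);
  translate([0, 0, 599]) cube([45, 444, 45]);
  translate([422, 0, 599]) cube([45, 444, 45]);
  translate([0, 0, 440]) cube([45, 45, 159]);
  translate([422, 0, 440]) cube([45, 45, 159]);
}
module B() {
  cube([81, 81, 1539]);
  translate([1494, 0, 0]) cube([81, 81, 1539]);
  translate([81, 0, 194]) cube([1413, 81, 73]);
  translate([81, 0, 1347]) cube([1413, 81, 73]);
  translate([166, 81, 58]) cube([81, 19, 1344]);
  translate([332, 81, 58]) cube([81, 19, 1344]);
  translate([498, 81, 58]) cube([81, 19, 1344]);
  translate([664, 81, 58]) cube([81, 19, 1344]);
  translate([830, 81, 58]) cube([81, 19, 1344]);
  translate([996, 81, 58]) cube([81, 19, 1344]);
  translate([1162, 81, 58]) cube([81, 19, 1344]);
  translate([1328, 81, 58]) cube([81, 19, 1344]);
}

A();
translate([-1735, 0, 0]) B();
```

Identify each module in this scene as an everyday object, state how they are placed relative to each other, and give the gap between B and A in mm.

A is a chair. B is a fence section. The fence section is on the floor beside the chair on its −x side. The gap between the fence section and the chair is 160 mm.

The fence section's nearest face is 160 mm from the chair's −x face.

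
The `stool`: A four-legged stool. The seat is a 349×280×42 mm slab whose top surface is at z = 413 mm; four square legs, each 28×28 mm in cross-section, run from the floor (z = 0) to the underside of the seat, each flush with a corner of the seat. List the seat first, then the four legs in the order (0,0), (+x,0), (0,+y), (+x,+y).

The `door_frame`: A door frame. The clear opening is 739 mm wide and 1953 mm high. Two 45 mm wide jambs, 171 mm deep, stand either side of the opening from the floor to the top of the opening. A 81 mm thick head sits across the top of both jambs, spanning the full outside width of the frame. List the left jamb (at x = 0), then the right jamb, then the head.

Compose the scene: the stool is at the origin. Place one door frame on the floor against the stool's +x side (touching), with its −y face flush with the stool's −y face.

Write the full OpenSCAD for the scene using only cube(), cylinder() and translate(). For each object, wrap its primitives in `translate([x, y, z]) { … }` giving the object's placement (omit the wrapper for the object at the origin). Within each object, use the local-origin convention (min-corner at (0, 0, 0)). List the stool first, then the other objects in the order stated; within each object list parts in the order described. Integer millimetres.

translate([0, 0, 371]) cube([349, 280, 42]);
cube([28, 28, 371]);
translate([321, 0, 0]) cube([28, 28, 371]);
translate([0, 252, 0]) cube([28, 28, 371]);
translate([321, 252, 0]) cube([28, 28, 371]);
translate([349, 0, 0]) {
  cube([45, 171, 1953]);
  translate([784, 0, 0]) cube([45, 171, 1953]);
  translate([0, 0, 1953]) cube([829, 171, 81]);
}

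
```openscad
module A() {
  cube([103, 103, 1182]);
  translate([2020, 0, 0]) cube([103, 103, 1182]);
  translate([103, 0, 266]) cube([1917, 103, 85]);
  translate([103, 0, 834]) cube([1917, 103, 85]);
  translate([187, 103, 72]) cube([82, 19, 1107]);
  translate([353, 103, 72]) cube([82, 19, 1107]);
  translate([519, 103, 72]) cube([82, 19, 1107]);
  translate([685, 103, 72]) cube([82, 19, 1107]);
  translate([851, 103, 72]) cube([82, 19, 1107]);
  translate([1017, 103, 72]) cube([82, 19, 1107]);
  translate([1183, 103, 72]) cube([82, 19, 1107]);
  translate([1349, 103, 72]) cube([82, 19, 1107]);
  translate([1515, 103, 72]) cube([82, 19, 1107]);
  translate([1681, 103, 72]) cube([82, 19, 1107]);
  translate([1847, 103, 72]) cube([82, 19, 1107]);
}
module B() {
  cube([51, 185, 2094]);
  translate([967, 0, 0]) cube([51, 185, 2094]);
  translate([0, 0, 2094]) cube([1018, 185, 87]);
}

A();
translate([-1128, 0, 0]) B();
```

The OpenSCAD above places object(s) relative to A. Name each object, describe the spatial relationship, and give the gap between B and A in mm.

The door frame's nearest face is 110 mm from the fence section's −x face.

A is a fence section. B is a door frame. The door frame is on the floor beside the fence section on its −x side. The gap between the door frame and the fence section is 110 mm.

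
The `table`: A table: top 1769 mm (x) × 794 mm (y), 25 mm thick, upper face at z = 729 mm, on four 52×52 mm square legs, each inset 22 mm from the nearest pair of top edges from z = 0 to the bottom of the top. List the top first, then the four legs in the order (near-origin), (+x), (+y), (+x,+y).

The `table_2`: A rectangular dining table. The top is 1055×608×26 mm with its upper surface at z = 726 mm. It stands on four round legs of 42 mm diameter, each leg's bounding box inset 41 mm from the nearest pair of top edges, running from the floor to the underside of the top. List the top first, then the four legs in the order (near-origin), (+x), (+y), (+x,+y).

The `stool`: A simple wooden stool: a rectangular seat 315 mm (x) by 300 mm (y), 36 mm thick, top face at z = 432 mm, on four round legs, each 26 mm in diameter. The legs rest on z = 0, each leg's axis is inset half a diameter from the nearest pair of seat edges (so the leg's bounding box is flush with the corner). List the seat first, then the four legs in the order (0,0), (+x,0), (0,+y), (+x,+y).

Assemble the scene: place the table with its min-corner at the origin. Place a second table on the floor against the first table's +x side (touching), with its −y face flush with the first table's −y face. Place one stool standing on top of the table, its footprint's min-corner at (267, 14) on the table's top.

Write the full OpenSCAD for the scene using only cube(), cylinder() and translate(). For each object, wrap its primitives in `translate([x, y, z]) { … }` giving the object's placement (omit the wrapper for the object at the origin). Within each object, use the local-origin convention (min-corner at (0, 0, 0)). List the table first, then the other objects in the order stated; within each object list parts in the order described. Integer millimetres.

translate([0, 0, 704]) cube([1769, 794, 25]);
translate([22, 22, 0]) cube([52, 52, 704]);
translate([1695, 22, 0]) cube([52, 52, 704]);
translate([22, 720, 0]) cube([52, 52, 704]);
translate([1695, 720, 0]) cube([52, 52, 704]);
translate([1769, 0, 0]) {
  translate([0, 0, 700]) cube([1055, 608, 26]);
  translate([62, 62, 0]) cylinder(h = 700, r = 21);
  translate([993, 62, 0]) cylinder(h = 700, r = 21);
  translate([62, 546, 0]) cylinder(h = 700, r = 21);
  translate([993, 546, 0]) cylinder(h = 700, r = 21);
}
translate([267, 14, 729]) {
  translate([0, 0, 396]) cube([315, 300, 36]);
  translate([13, 13, 0]) cylinder(h = 396, r = 13);
  translate([302, 13, 0]) cylinder(h = 396, r = 13);
  translate([13, 287, 0]) cylinder(h = 396, r = 13);
  translate([302, 287, 0]) cylinder(h = 396, r = 13);
}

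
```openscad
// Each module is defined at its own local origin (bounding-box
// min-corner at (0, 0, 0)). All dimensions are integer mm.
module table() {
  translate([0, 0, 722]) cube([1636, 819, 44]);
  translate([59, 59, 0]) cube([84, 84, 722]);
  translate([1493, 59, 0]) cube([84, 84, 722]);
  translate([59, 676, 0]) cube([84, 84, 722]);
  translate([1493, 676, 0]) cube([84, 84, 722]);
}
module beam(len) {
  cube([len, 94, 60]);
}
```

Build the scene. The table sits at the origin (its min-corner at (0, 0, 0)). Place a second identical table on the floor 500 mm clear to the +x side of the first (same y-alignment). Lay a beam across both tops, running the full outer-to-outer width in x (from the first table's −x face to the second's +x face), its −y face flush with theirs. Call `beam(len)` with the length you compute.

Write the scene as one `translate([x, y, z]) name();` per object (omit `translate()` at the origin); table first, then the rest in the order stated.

table();
translate([2136, 0, 0]) table();
translate([0, 0, 766]) beam(3772);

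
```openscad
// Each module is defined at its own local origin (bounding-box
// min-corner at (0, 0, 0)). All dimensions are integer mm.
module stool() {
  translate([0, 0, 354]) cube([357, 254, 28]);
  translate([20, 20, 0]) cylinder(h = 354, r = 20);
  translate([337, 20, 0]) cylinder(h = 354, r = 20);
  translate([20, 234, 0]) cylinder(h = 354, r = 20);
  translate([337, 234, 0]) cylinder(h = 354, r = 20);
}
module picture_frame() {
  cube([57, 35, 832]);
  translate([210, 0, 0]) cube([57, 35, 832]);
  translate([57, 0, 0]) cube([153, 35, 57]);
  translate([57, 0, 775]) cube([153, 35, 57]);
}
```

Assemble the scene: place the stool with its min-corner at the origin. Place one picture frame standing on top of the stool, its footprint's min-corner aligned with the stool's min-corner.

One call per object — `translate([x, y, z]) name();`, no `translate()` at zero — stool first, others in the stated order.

stool();
translate([0, 0, 382]) picture_frame();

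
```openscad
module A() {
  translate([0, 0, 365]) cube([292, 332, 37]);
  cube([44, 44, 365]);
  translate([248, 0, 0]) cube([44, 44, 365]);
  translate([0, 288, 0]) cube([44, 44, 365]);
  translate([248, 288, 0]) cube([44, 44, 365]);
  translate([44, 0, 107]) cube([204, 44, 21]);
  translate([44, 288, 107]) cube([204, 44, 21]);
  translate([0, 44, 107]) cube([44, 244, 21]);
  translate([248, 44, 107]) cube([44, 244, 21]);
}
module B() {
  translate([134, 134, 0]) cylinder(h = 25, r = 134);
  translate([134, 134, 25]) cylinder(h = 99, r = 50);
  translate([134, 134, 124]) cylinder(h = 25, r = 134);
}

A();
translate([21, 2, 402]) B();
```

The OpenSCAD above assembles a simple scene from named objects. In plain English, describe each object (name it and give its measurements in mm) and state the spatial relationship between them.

A is a four-legged stool. The seat is a 292×332×37 mm slab whose top surface is at z = 402 mm; four square legs, each 44×44 mm in cross-section, run from the floor (z = 0) to the underside of the seat, each flush with a corner of the seat. Four stretchers, 44 mm wide and 21 mm tall, connect adjacent legs with their undersides at z = 107 mm, each running between the inner faces of the legs it joins and aligned with the legs' outer faces on the other axis.

B is a spool: two coaxial disc flanges of radius 134 mm and thickness 25 mm, joined by a core cylinder of radius 50 mm and height 99 mm. The lower flange rests on z = 0 and the three cylinders share a vertical axis.

The spool is on top of the stool.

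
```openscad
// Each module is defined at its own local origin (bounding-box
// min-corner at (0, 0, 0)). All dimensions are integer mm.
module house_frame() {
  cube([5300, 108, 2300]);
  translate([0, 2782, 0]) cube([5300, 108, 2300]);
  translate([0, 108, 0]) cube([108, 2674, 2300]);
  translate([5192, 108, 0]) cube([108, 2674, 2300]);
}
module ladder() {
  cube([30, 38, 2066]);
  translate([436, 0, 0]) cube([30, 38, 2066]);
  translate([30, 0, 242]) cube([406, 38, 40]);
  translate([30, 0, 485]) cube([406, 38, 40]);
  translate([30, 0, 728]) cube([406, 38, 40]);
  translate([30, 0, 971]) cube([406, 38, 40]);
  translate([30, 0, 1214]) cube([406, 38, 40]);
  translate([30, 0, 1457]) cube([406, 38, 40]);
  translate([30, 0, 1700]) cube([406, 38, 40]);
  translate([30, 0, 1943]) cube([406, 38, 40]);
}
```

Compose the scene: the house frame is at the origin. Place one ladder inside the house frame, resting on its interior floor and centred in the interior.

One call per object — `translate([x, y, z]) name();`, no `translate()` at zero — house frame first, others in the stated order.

house_frame();
translate([2417, 1426, 0]) ladder();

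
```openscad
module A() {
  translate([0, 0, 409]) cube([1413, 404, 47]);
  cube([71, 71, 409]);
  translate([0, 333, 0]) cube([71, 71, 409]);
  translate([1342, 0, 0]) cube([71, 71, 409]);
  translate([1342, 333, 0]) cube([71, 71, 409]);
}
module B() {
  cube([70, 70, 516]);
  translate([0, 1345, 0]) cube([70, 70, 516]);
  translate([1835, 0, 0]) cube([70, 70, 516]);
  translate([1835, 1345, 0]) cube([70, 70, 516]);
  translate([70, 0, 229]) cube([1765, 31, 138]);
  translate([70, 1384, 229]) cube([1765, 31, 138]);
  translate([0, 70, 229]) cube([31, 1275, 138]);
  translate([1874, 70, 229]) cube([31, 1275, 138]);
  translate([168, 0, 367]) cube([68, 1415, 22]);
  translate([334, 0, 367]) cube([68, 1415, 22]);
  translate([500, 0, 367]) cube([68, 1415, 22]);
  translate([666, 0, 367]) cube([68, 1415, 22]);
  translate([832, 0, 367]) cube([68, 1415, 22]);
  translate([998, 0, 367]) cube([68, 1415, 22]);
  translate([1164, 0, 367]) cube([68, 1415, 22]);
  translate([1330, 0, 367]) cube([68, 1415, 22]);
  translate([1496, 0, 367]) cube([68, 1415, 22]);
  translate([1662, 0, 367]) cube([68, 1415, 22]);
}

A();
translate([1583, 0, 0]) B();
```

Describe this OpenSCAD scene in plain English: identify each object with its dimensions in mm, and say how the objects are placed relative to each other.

A is a long wooden bench with a 1413 mm (x) × 404 mm (y) seat, 47 mm thick, its top surface 456 mm above the floor. Four 71 mm square legs at the seat corners, flush with the edges, run from z = 0 to the seat underside.

B is a bed frame 1905 mm long (x) by 1415 mm wide (y). Four 70×70 mm corner posts, 516 mm tall, at the corners of the footprint. Four rails of 31 mm thickness and 138 mm height run between adjacent posts with their undersides at z = 229 mm, their outer faces flush with the outside of the frame (the two x-running rails run between the posts' inner faces; the two y-running rails run between the posts' inner faces). 10 slats, each 68 mm wide (x) and 22 mm thick, lie across the top of the two x-running rails, running the full 1415 mm width of the frame in y; the slats are evenly spaced along x between the inner faces of the end posts with equal gaps (rounded down to the nearest mm) at the −x end and between each pair — any rounding remainder accumulates at the +x end.

The bed frame is on the floor beside the bench on its +x side.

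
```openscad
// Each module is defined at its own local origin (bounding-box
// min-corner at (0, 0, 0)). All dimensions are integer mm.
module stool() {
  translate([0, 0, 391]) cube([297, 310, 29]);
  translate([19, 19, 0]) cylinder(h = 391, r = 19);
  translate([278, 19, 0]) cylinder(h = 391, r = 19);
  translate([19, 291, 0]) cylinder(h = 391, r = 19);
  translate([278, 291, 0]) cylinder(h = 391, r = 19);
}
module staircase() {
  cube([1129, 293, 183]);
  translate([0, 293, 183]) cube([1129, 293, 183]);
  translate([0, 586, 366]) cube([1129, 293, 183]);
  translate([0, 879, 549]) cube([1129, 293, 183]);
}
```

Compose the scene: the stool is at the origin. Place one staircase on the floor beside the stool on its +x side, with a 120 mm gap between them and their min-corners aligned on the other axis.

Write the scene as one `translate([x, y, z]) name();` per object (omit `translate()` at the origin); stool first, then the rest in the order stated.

stool();
translate([417, 0, 0]) staircase();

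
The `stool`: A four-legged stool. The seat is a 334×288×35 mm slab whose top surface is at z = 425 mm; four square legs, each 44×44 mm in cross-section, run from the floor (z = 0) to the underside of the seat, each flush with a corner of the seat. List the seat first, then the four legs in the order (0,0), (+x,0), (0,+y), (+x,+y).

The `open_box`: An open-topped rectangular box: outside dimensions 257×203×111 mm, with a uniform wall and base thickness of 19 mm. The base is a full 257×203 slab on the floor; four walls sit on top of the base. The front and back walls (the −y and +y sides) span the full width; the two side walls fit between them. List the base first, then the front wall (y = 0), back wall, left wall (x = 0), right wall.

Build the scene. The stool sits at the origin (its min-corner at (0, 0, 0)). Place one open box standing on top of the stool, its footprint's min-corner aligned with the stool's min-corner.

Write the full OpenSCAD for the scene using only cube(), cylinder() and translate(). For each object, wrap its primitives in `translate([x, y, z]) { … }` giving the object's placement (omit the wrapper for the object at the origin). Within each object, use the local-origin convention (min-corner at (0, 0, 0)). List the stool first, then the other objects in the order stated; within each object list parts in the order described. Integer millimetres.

translate([0, 0, 390]) cube([334, 288, 35]);
cube([44, 44, 390]);
translate([290, 0, 0]) cube([44, 44, 390]);
translate([0, 244, 0]) cube([44, 44, 390]);
translate([290, 244, 0]) cube([44, 44, 390]);
translate([0, 0, 425]) {
  cube([257, 203, 19]);
  translate([0, 0, 19]) cube([257, 19, 92]);
  translate([0, 184, 19]) cube([257, 19, 92]);
  translate([0, 19, 19]) cube([19, 165, 92]);
  translate([238, 19, 19]) cube([19, 165, 92]);
}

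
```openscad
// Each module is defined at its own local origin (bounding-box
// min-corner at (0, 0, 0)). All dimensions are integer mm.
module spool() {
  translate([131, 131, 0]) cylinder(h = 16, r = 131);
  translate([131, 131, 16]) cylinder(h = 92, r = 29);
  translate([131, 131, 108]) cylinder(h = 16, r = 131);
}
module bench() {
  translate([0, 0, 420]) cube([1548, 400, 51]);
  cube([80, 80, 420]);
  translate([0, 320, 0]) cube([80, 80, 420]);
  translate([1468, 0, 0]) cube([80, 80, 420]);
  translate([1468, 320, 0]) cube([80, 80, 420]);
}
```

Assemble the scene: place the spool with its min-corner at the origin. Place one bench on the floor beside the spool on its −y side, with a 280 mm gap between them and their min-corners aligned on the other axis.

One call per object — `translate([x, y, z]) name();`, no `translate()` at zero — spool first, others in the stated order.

spool();
translate([0, -680, 0]) bench();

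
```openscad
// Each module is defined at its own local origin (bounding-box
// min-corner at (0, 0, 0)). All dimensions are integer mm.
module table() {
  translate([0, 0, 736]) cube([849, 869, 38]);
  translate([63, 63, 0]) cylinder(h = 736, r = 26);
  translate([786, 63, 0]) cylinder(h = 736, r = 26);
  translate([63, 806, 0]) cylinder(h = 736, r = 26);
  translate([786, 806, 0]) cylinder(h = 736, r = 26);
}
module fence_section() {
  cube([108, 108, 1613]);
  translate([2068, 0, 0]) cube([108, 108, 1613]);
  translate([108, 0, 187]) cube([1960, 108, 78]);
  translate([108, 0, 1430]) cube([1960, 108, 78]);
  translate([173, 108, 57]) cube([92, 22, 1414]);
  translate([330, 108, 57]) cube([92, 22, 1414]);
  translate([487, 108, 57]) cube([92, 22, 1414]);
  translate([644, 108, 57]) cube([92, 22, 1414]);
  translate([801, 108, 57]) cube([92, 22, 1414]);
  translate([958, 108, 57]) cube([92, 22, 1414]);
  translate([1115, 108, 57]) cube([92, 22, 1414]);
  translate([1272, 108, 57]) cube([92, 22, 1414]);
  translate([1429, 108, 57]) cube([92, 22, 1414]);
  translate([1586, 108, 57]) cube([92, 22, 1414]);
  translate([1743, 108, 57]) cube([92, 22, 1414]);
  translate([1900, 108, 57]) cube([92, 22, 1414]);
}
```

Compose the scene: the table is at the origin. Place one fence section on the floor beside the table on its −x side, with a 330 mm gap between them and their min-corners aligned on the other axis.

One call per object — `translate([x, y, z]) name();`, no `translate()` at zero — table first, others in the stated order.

table();
translate([-2506, 0, 0]) fence_section();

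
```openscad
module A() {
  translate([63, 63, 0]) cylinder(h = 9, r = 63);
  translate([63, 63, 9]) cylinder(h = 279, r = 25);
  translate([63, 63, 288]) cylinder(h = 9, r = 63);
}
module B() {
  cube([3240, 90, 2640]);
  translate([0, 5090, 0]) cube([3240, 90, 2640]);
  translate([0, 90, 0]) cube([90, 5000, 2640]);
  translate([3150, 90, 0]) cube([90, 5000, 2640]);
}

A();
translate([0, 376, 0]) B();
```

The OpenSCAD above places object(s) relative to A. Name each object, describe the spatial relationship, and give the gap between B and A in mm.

The house frame's nearest face is 250 mm from the spool's +y face.

A is a spool. B is a house frame. The house frame is on the floor beside the spool on its +y side. The gap between the house frame and the spool is 250 mm.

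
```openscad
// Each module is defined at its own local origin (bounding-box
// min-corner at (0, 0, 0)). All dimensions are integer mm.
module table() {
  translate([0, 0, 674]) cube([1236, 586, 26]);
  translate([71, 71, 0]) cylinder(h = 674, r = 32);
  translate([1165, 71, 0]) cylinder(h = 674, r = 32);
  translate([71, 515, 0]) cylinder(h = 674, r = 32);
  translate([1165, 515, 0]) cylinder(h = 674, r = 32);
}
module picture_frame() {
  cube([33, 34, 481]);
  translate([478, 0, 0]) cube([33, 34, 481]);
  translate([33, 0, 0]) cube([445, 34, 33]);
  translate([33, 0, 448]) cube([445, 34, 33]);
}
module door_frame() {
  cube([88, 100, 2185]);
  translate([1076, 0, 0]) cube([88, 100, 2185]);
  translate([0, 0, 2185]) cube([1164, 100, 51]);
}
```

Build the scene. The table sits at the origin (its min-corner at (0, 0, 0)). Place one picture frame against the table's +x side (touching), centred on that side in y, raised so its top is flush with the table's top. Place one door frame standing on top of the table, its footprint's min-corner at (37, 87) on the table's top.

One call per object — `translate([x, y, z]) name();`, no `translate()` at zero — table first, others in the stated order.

table();
translate([1236, 276, 219]) picture_frame();
translate([37, 87, 700]) door_frame();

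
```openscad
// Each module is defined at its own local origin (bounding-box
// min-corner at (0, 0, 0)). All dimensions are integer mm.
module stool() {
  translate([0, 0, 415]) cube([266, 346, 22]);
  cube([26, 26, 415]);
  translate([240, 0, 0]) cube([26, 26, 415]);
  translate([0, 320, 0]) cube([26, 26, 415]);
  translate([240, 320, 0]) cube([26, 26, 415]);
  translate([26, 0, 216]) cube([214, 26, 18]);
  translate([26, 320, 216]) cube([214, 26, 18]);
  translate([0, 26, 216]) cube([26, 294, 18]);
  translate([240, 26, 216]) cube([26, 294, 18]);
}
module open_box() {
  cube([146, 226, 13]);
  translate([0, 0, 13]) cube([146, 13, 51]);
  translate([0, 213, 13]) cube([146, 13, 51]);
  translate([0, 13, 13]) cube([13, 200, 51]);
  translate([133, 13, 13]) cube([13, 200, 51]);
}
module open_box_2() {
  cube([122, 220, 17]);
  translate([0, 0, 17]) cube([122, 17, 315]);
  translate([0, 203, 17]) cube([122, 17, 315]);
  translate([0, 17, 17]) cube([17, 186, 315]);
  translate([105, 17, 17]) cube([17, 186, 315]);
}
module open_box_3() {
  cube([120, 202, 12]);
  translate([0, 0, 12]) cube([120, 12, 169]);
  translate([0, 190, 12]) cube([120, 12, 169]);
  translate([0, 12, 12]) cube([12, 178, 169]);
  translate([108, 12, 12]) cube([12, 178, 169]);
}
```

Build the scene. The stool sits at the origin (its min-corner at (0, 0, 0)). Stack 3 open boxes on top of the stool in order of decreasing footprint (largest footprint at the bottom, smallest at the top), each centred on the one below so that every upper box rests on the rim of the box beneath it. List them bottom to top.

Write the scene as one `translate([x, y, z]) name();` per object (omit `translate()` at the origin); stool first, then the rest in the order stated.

stool();
translate([60, 60, 437]) open_box();
translate([72, 63, 501]) open_box_2();
translate([73, 72, 833]) open_box_3();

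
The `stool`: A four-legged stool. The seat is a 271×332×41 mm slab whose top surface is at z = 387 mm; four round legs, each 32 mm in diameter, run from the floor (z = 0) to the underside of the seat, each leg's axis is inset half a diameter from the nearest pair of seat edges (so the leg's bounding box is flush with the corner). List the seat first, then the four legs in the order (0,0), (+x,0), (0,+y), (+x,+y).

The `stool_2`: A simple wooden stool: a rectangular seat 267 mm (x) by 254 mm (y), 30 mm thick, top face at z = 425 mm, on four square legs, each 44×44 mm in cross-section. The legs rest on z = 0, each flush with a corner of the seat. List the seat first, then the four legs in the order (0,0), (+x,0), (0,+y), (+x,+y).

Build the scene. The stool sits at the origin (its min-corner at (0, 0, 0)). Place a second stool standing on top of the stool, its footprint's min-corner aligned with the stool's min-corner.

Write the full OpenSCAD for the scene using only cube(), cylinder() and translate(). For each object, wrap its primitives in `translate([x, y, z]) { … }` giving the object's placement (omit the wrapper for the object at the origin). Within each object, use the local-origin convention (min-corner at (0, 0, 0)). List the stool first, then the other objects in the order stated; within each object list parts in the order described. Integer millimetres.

translate([0, 0, 346]) cube([271, 332, 41]);
translate([16, 16, 0]) cylinder(h = 346, r = 16);
translate([255, 16, 0]) cylinder(h = 346, r = 16);
translate([16, 316, 0]) cylinder(h = 346, r = 16);
translate([255, 316, 0]) cylinder(h = 346, r = 16);
translate([0, 0, 387]) {
  translate([0, 0, 395]) cube([267, 254, 30]);
  cube([44, 44, 395]);
  translate([223, 0, 0]) cube([44, 44, 395]);
  translate([0, 210, 0]) cube([44, 44, 395]);
  translate([223, 210, 0]) cube([44, 44, 395]);
}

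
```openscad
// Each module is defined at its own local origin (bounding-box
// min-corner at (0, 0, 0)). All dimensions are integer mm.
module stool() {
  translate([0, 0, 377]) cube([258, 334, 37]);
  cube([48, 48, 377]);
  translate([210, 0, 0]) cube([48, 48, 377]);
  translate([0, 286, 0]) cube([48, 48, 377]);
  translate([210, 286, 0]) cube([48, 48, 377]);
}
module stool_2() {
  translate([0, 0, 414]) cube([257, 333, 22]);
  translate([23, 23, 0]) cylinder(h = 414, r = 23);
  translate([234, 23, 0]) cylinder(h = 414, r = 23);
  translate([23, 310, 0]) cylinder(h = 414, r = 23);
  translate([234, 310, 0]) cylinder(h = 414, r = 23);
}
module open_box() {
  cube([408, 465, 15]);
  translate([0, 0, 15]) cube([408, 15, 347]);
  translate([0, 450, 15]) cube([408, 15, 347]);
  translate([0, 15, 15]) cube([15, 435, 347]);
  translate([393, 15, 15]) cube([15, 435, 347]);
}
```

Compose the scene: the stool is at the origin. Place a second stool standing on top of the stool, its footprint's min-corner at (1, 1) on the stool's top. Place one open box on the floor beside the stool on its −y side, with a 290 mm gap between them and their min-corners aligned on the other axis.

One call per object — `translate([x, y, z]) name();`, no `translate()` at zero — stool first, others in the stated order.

stool();
translate([1, 1, 414]) stool_2();
translate([0, -755, 0]) open_box();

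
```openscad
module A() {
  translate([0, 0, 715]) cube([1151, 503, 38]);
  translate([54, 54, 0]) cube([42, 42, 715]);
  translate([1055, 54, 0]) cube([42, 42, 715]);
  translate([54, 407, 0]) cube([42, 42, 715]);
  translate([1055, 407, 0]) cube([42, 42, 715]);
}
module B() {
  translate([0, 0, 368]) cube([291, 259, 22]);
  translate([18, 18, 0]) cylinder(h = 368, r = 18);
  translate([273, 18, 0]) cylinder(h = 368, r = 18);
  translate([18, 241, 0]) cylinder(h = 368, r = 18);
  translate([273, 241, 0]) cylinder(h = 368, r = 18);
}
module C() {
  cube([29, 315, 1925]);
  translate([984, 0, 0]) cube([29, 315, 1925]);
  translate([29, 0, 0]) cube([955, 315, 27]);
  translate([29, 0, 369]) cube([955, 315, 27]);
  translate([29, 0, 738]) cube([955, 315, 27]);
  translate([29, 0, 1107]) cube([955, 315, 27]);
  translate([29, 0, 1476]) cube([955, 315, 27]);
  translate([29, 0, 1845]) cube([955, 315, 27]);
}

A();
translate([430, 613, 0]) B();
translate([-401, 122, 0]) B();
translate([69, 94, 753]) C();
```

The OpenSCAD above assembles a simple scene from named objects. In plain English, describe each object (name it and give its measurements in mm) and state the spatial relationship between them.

A is a table with a 1151×503 mm rectangular top, 38 mm thick, top surface at z = 753 mm, supported by four 42×42 mm square legs, each inset 54 mm from the nearest pair of top edges, running from the floor.

B is a four-legged stool. The seat is a 291×259×22 mm slab whose top surface is at z = 390 mm; four round legs, each 36 mm in diameter, run from the floor (z = 0) to the underside of the seat, each leg's axis is inset half a diameter from the nearest pair of seat edges (so the leg's bounding box is flush with the corner).

C is an open bookshelf. Two side panels, each 29 mm thick, 315 mm deep and 1925 mm tall, stand 1013 mm apart (outside-to-outside). Between them sit 6 shelves, each 27 mm thick and 315 mm deep, spanning the full gap between the sides. The bottom shelf rests on the floor (its underside at z = 0) and the clear gap between one shelf's top and the next shelf's underside is 342 mm.

Two stools sit around the table at the +y, −x sides. The bookshelf is on top of the table, centred.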